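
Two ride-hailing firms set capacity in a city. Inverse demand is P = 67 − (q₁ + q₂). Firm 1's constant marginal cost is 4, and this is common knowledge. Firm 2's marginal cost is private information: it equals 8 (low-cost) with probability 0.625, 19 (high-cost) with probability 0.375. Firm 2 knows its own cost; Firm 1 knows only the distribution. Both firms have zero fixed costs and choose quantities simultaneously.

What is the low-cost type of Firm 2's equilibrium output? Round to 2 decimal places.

17.65

Type-c best response for Firm 2: q₂(c) = (67 − c)/2 − q₁/2.
Firm 1 maximizes expected profit; its first-order condition is 67 − 2q₁ − E[q₂] − 4 = 0.
Substituting E[q₂] and solving: E[c₂] = 12.125, so q₁ = (67 − 2·4 + 12.125)/3 = 23.7083.
q₂(low-cost) = (67 − 8 − 23.7083)/2 = 17.6458.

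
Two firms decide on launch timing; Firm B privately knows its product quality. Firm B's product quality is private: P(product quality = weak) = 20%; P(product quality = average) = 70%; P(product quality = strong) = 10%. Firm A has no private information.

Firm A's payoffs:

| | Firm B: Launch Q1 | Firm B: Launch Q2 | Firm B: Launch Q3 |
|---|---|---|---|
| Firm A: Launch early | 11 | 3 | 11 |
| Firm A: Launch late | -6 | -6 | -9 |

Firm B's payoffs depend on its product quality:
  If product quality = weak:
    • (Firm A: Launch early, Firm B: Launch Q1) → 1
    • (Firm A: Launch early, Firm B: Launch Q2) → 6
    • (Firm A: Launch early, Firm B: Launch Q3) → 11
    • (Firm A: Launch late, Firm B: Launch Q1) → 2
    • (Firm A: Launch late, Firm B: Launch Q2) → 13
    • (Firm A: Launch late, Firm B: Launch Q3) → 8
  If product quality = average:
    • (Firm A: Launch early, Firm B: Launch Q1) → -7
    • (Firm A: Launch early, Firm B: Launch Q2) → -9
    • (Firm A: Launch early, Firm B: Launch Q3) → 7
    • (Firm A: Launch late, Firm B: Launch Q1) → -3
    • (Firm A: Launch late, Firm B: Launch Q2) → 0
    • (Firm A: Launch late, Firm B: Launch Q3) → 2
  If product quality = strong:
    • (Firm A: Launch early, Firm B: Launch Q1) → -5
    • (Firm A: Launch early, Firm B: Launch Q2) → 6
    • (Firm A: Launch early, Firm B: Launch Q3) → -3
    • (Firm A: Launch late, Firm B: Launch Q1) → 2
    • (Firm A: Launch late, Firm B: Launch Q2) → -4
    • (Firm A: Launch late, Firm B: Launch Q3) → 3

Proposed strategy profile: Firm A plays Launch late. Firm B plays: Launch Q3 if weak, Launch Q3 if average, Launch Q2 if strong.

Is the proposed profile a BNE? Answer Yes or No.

No

A profile is a BNE iff every type of every player is best-responding given beliefs about the other side.
Firm A plays Launch late: E[Launch late] = 0.2·(-9) + 0.7·(-9) + 0.1·(-6) = -8.7; E[Launch early] = 10.2. Not best-responding. ✗
Firm B (product quality weak), facing Launch late: Launch Q1 gives 2, Launch Q2 gives 13, Launch Q3 gives 8. Proposed Launch Q3 is not best — profitable deviation exists. ✗
Firm B (product quality average), facing Launch late: Launch Q1 gives -3, Launch Q2 gives 0, Launch Q3 gives 2. Proposed Launch Q3 is best. ✓
Firm B (product quality strong), facing Launch late: Launch Q1 gives 2, Launch Q2 gives -4, Launch Q3 gives 3. Proposed Launch Q2 is not best — profitable deviation exists. ✗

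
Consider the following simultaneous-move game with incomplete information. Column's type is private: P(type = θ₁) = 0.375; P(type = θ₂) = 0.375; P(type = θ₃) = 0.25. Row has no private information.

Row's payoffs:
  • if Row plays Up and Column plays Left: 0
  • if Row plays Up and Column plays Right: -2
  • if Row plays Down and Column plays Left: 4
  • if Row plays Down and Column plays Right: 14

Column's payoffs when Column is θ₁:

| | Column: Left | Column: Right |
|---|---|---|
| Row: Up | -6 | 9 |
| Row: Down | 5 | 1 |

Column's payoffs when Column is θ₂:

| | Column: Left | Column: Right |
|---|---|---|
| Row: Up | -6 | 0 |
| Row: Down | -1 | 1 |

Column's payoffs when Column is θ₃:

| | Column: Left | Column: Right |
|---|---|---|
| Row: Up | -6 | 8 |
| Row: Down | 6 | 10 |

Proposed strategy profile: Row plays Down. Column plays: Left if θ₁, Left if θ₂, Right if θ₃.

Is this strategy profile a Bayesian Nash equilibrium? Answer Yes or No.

No

Row plays Down: E[Down] = 0.375·(4) + 0.375·(4) + 0.25·(14) = 6.5; E[Up] = -0.5. Best-responding. ✓
Column (type θ₁), facing Down: Left gives 5, Right gives 1. Proposed Left is best. ✓
Column (type θ₂), facing Down: Left gives -1, Right gives 1. Proposed Left is not best — profitable deviation exists. ✗
Column (type θ₃), facing Down: Left gives 6, Right gives 10. Proposed Right is best. ✓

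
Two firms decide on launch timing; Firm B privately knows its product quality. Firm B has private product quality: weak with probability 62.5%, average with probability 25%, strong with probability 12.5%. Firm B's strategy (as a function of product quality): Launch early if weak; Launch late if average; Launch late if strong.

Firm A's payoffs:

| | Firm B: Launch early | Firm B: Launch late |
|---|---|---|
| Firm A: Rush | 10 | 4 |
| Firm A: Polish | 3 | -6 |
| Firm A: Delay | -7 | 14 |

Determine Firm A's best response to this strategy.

E[Rush] = 0.625·(10) + 0.25·(4) + 0.125·(4) = 7.75
E[Polish] = 0.625·(3) + 0.25·(-6) + 0.125·(-6) = -0.375
E[Delay] = 0.625·(-7) + 0.25·(14) + 0.125·(14) = 0.875
Best response: Rush (7.75 is the largest).

Rush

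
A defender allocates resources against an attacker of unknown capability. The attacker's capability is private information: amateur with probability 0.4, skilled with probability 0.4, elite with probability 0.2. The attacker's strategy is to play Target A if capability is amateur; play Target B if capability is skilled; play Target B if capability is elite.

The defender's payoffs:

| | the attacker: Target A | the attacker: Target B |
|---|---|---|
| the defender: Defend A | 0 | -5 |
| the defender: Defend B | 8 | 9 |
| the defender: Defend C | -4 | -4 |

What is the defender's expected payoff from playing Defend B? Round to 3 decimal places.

E[Defend B] = 0.4·8 + 0.4·9 + 0.2·9 = 3.2 + 3.6 + 1.8 = 8.6

8.600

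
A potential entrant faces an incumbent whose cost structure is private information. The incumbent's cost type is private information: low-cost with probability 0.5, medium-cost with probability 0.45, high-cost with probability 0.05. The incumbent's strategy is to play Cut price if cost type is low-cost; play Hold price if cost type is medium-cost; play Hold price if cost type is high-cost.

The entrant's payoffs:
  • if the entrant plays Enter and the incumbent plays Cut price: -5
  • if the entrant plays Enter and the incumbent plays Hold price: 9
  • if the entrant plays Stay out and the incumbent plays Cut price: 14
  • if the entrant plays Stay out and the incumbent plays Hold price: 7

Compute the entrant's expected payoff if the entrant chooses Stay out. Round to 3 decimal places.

Take the expectation over the incumbent's cost type, weighting each type's action by its prior probability.
E[Stay out] = 0.5·14 + 0.45·7 + 0.05·7 = 7 + 3.15 + 0.35 = 10.5

10.500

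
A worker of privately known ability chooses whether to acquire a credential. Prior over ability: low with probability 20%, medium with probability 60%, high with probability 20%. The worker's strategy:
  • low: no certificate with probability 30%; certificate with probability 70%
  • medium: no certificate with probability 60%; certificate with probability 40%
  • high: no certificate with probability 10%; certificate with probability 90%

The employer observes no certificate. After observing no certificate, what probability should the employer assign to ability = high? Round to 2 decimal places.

0.05

Apply Bayes' rule using the sender's strategy as the likelihood.
P(no certificate) = 0.2·0.3 + 0.6·0.6 + 0.2·0.1 = 0.44
P(high | no certificate) = (0.2·0.1) / 0.44 = 0.02 / 0.44 = 0.0454545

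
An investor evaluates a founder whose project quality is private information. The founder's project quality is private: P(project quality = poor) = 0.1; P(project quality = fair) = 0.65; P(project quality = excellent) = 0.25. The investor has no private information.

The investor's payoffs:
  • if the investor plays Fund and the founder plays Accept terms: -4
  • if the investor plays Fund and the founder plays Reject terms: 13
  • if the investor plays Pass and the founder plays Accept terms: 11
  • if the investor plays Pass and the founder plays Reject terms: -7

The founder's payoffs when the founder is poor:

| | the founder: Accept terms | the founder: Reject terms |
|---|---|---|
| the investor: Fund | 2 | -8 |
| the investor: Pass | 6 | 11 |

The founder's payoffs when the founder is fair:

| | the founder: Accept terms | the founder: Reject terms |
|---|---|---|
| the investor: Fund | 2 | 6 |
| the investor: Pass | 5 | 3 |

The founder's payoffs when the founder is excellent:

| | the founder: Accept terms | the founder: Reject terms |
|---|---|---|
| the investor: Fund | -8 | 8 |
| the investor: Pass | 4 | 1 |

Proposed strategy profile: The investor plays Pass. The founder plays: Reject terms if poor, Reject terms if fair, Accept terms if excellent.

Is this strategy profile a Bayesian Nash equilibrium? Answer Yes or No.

No

The investor plays Pass: E[Pass] = 0.1·(-7) + 0.65·(-7) + 0.25·(11) = -2.5; E[Fund] = 8.75. Not best-responding. ✗
The founder (project quality poor), facing Pass: Accept terms gives 6, Reject terms gives 11. Proposed Reject terms is best. ✓
The founder (project quality fair), facing Pass: Accept terms gives 5, Reject terms gives 3. Proposed Reject terms is not best — profitable deviation exists. ✗
The founder (project quality excellent), facing Pass: Accept terms gives 4, Reject terms gives 1. Proposed Accept terms is best. ✓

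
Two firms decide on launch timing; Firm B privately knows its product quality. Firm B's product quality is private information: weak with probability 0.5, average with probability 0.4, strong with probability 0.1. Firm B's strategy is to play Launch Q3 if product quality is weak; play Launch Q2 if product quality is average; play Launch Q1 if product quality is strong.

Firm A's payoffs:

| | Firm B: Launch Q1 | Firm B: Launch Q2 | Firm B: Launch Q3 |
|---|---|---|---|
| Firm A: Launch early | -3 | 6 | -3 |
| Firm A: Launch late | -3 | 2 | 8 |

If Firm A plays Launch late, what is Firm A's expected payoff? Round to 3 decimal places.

Take the expectation over Firm B's product quality, weighting each type's action by its prior probability.
E[Launch late] = 0.5·8 + 0.4·2 + 0.1·(-3) = 4 + 0.8 + (-0.3) = 4.5

4.500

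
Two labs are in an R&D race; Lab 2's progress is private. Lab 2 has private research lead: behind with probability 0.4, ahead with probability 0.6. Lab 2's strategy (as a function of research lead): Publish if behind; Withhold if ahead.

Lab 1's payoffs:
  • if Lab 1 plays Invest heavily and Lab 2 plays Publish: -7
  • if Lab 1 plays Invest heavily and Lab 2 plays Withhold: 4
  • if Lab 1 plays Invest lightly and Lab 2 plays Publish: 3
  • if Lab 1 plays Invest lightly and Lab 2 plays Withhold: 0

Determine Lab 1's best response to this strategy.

Compute Lab 1's expected payoff for each action, taking the expectation over Lab 2's type.
E[Invest heavily] = 0.4·(-7) + 0.6·(4) = -0.4
E[Invest lightly] = 0.4·(3) + 0.6·(0) = 1.2
Best response: Invest lightly (1.2 is the largest).

Invest lightly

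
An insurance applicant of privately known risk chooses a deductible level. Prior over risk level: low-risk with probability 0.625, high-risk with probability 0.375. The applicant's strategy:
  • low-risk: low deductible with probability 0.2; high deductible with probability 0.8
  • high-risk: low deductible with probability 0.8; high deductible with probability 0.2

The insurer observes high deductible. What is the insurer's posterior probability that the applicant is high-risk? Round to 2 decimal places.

P(high deductible) = 0.625·0.8 + 0.375·0.2 = 0.575
P(high-risk | high deductible) = (0.375·0.2) / 0.575 = 0.075 / 0.575 = 0.130435

0.13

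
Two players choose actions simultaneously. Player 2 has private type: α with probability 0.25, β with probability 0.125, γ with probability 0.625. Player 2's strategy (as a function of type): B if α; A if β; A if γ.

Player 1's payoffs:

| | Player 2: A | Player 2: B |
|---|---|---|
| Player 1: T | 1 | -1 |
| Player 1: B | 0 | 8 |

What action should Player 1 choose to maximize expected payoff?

B

E[T] = 0.25·(-1) + 0.125·(1) + 0.625·(1) = 0.5
E[B] = 0.25·(8) + 0.125·(0) + 0.625·(0) = 2
Best response: B (2 is the largest).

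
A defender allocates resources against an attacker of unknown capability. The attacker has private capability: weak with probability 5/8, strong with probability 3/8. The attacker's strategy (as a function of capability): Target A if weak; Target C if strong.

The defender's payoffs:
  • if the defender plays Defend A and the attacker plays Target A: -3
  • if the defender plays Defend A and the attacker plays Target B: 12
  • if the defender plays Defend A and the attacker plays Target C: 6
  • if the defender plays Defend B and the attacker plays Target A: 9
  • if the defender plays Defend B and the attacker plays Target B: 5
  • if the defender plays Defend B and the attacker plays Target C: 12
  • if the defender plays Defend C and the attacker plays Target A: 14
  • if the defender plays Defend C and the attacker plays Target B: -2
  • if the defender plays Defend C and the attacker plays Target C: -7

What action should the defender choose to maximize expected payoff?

Defend B

Compute the defender's expected payoff for each action, taking the expectation over the attacker's type.
E[Defend A] = 5/8·(-3) + 3/8·(6) = 3/8
E[Defend B] = 5/8·(9) + 3/8·(12) = 81/8
E[Defend C] = 5/8·(14) + 3/8·(-7) = 49/8
Best response: Defend B (81/8 is the largest).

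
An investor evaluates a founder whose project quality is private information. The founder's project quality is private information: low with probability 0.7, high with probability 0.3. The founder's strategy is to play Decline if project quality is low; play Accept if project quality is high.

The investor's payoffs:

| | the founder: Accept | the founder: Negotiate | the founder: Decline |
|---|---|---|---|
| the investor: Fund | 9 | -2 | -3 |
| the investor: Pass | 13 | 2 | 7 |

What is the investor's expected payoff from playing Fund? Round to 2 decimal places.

E[Fund] = 0.7·(-3) + 0.3·9 = (-2.1) + 2.7 = 0.6

0.60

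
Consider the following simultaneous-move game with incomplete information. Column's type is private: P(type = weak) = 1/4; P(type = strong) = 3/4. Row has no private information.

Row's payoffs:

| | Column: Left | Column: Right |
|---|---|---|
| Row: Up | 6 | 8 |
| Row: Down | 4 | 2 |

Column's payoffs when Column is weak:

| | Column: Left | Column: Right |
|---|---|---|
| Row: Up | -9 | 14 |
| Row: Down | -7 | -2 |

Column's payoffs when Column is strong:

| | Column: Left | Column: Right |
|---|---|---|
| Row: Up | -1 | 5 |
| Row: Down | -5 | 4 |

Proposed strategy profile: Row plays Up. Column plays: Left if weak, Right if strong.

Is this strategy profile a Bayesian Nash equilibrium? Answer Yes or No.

A profile is a BNE iff every type of every player is best-responding given beliefs about the other side.
Row plays Up: E[Up] = 1/4·(6) + 3/4·(8) = 15/2; E[Down] = 5/2. Best-responding. ✓
Column (type weak), facing Up: Left gives -9, Right gives 14. Proposed Left is not best — profitable deviation exists. ✗
Column (type strong), facing Up: Left gives -1, Right gives 5. Proposed Right is best. ✓

No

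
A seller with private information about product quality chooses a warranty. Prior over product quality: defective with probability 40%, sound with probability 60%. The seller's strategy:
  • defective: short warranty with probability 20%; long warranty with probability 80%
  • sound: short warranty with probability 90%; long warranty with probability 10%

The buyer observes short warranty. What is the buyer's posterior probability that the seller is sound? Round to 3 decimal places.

0.871

Apply Bayes' rule using the sender's strategy as the likelihood.
P(short warranty) = 0.4·0.2 + 0.6·0.9 = 0.62
P(sound | short warranty) = (0.6·0.9) / 0.62 = 0.54 / 0.62 = 0.870968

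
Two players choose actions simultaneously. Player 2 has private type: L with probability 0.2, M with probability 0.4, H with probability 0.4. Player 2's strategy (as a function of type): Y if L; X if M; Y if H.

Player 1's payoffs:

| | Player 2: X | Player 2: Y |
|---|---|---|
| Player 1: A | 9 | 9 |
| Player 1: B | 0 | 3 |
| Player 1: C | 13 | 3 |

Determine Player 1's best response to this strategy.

E[A] = 0.2·(9) + 0.4·(9) + 0.4·(9) = 9
E[B] = 0.2·(3) + 0.4·(0) + 0.4·(3) = 1.8
E[C] = 0.2·(3) + 0.4·(13) + 0.4·(3) = 7
Best response: A (9 is the largest).

A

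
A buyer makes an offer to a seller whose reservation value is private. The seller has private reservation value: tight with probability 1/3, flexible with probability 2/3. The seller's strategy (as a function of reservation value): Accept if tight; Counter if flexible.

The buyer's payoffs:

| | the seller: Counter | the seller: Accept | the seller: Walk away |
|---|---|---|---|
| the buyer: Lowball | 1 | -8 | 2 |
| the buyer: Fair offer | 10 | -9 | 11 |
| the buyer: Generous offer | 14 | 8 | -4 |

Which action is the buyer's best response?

Generous offer

Compute the buyer's expected payoff for each action, taking the expectation over the seller's type.
E[Lowball] = 1/3·(-8) + 2/3·(1) = -2
E[Fair offer] = 1/3·(-9) + 2/3·(10) = 11/3
E[Generous offer] = 1/3·(8) + 2/3·(14) = 12
Best response: Generous offer (12 is the largest).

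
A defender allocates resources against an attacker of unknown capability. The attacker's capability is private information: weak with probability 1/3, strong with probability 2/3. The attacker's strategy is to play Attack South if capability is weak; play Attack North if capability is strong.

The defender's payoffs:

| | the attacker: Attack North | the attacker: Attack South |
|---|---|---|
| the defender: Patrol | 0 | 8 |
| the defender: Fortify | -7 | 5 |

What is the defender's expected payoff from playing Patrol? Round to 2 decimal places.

2.67

E[Patrol] = 1/3·8 + 2/3·0 = 8/3 + 0 = 8/3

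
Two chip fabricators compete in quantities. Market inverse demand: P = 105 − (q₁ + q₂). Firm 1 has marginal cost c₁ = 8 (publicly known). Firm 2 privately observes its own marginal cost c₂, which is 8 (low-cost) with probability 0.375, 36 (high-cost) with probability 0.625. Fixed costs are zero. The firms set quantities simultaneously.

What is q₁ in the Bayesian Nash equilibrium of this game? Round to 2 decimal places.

38.17

Type-c best response for Firm 2: q₂(c) = (105 − c)/2 − q₁/2.
Firm 1 maximizes expected profit; its first-order condition is 105 − 2q₁ − E[q₂] − 8 = 0.
Substituting E[q₂] and solving: E[c₂] = 25.5, so q₁ = (105 − 2·8 + 25.5)/3 = 38.1667.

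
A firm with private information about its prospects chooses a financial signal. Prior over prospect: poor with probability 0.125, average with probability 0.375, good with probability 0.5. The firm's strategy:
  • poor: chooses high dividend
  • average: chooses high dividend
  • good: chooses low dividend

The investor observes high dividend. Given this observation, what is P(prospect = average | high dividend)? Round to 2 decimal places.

P(high dividend) = 0.125·1 + 0.375·1 + 0.5·0 = 0.5
P(average | high dividend) = (0.375·1) / 0.5 = 0.375 / 0.5 = 0.75

0.75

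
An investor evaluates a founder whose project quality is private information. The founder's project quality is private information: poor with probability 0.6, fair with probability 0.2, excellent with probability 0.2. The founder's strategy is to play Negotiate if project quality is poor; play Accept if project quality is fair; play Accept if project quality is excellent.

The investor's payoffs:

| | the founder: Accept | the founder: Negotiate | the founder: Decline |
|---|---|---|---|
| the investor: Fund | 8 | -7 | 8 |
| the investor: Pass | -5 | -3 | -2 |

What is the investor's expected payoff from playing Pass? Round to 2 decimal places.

E[Pass] = 0.6·(-3) + 0.2·(-5) + 0.2·(-5) = (-1.8) + (-1) + (-1) = -3.8

-3.80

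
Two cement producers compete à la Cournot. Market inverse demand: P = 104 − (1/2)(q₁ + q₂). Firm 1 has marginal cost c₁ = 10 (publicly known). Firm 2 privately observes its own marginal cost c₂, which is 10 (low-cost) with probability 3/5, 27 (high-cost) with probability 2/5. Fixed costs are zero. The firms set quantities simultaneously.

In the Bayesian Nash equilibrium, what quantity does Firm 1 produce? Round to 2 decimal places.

Type-c best response for Firm 2: q₂(c) = (104 − c) − q₁/2.
Firm 1 maximizes expected profit; its first-order condition is 104 − q₁ − (1/2)E[q₂] − 10 = 0.
Substituting E[q₂] and solving: E[c₂] = 16.8, so q₁ = (104 − 2·10 + 16.8)/(3/2) = 67.2.

67.20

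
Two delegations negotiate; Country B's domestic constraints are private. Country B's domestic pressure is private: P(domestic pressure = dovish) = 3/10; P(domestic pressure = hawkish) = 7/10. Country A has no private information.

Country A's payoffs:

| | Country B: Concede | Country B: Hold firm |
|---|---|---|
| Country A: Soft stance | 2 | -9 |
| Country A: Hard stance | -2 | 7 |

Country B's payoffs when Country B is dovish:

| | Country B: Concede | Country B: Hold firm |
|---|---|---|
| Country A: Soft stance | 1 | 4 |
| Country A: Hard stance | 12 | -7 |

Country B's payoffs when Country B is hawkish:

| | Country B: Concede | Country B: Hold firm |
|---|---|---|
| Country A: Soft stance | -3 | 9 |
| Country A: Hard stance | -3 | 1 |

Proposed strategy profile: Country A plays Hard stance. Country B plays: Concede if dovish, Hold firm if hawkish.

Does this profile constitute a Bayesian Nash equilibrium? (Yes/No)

Yes

Country A plays Hard stance: E[Hard stance] = 3/10·(-2) + 7/10·(7) = 43/10; E[Soft stance] = -57/10. Best-responding. ✓
Country B (domestic pressure dovish), facing Hard stance: Concede gives 12, Hold firm gives -7. Proposed Concede is best. ✓
Country B (domestic pressure hawkish), facing Hard stance: Concede gives -3, Hold firm gives 1. Proposed Hold firm is best. ✓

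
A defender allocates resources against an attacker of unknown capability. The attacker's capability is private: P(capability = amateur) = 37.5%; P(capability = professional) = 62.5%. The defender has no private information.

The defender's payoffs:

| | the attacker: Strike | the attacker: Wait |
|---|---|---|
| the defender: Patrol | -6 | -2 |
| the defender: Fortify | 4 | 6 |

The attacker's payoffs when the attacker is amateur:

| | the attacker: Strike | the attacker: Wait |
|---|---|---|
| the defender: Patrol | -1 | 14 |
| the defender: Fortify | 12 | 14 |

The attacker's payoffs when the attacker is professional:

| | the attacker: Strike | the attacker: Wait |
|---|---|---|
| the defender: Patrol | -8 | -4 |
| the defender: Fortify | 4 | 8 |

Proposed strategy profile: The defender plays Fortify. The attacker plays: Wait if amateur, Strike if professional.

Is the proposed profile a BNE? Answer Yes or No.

No

The defender plays Fortify: E[Fortify] = 0.375·(6) + 0.625·(4) = 4.75; E[Patrol] = -4.5. Best-responding. ✓
The attacker (capability amateur), facing Fortify: Strike gives 12, Wait gives 14. Proposed Wait is best. ✓
The attacker (capability professional), facing Fortify: Strike gives 4, Wait gives 8. Proposed Strike is not best — profitable deviation exists. ✗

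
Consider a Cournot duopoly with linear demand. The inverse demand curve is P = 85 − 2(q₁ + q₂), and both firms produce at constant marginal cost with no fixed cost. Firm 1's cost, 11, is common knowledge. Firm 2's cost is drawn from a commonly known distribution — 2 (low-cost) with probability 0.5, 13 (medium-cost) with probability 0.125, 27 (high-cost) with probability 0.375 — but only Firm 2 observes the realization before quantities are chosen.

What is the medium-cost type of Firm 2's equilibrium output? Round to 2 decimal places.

11.69

Firm 2 with cost c maximizes (85 − 2(q₁+q₂) − c)·q₂, giving q₂(c) = (85 − c − 2q₁)/4.
E[c₂] = 0.5·2 + 0.125·13 + 0.375·27 = 12.75
Firm 1's FOC against E[q₂] yields q₁ = (85 − 2·11 + E[c₂])/6 = (85 − 22 + 12.75)/6 = 12.625.
q₂(medium-cost) = (85 − 13 − 2·12.625)/4 = 11.6875.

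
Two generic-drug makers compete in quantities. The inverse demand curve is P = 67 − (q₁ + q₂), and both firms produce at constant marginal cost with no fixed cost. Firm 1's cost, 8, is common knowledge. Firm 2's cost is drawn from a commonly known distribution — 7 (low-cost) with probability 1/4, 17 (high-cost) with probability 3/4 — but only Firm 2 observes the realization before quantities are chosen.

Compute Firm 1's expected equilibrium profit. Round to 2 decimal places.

Type-c best response for Firm 2: q₂(c) = (67 − c)/2 − q₁/2.
Firm 1 maximizes expected profit; its first-order condition is 67 − 2q₁ − E[q₂] − 8 = 0.
Substituting E[q₂] and solving: E[c₂] = 14.5, so q₁ = (67 − 2·8 + 14.5)/3 = 21.8333.
E[P] = 67 − (q₁ + E[q₂]) = 29.8333; Firm 1's expected profit = (E[P] − 8)·q₁ = (29.8333 − 8)·21.8333 = 476.694.

476.69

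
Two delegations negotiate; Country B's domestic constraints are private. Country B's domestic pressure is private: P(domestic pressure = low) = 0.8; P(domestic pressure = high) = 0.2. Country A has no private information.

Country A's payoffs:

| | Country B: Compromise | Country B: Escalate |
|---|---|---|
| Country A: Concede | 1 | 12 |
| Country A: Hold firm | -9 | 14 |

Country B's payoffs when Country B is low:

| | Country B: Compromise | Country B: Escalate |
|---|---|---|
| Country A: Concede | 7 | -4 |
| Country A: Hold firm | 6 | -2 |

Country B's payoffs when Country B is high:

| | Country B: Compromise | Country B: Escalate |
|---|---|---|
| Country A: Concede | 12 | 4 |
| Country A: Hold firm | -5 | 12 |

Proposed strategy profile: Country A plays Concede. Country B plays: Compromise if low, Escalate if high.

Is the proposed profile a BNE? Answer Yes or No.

A profile is a BNE iff every type of every player is best-responding given beliefs about the other side.
Country A plays Concede: E[Concede] = 0.8·(1) + 0.2·(12) = 3.2; E[Hold firm] = -4.4. Best-responding. ✓
Country B (domestic pressure low), facing Concede: Compromise gives 7, Escalate gives -4. Proposed Compromise is best. ✓
Country B (domestic pressure high), facing Concede: Compromise gives 12, Escalate gives 4. Proposed Escalate is not best — profitable deviation exists. ✗

No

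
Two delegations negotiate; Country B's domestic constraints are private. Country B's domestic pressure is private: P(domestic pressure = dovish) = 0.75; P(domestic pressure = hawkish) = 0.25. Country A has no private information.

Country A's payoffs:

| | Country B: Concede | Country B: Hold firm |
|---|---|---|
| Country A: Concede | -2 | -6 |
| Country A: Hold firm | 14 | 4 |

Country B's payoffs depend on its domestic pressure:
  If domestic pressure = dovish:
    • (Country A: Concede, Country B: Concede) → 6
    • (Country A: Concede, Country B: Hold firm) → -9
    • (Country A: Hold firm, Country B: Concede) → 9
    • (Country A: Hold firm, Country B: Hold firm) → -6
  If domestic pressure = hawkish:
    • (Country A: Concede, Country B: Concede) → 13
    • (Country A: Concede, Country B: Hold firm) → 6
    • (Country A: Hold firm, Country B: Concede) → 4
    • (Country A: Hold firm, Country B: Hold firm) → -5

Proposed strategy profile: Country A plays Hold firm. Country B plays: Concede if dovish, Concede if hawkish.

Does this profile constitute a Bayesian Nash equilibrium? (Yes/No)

Country A plays Hold firm: E[Hold firm] = 0.75·(14) + 0.25·(14) = 14; E[Concede] = -2. Best-responding. ✓
Country B (domestic pressure dovish), facing Hold firm: Concede gives 9, Hold firm gives -6. Proposed Concede is best. ✓
Country B (domestic pressure hawkish), facing Hold firm: Concede gives 4, Hold firm gives -5. Proposed Concede is best. ✓

Yes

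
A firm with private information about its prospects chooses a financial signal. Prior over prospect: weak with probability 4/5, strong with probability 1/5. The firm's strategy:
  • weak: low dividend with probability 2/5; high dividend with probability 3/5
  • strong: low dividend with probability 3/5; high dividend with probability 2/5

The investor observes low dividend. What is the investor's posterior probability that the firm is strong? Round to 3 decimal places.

Apply Bayes' rule using the sender's strategy as the likelihood.
P(low dividend) = (4/5)·(2/5) + (1/5)·(3/5) = 11/25
P(strong | low dividend) = ((1/5)·(3/5)) / (11/25) = (3/25) / (11/25) = 3/11

0.273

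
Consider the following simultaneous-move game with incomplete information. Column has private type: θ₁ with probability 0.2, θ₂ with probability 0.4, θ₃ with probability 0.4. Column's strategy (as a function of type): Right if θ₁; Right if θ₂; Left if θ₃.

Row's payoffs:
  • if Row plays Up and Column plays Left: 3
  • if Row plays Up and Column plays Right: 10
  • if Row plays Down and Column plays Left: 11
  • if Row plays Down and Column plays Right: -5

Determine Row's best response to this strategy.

Up

E[Up] = 0.2·(10) + 0.4·(10) + 0.4·(3) = 7.2
E[Down] = 0.2·(-5) + 0.4·(-5) + 0.4·(11) = 1.4
Best response: Up (7.2 is the largest).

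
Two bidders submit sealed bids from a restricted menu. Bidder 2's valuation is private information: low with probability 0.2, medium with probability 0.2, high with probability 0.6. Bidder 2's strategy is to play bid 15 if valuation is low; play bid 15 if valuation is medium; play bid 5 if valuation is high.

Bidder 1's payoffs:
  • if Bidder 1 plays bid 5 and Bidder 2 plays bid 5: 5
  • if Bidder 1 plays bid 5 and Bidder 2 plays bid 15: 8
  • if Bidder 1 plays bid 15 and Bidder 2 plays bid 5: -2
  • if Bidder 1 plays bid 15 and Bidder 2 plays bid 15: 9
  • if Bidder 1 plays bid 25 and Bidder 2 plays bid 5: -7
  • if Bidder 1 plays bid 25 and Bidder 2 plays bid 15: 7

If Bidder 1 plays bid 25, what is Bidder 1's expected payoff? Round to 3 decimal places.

-1.400

E[bid 25] = 0.2·7 + 0.2·7 + 0.6·(-7) = 1.4 + 1.4 + (-4.2) = -1.4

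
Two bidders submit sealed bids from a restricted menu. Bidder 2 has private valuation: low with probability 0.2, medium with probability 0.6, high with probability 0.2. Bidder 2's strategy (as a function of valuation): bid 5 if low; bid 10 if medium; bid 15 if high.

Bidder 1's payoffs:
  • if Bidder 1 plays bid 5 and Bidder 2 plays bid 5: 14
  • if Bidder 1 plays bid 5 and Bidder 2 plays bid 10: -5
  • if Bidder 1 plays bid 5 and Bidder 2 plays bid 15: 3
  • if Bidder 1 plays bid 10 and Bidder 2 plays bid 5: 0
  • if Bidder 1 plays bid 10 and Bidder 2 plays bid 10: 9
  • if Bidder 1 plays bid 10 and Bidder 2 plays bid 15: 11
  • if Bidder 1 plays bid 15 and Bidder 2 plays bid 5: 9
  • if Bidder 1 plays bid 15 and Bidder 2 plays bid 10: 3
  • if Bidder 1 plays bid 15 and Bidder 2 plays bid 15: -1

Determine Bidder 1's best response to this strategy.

bid 10

Compute Bidder 1's expected payoff for each action, taking the expectation over Bidder 2's type.
E[bid 5] = 0.2·(14) + 0.6·(-5) + 0.2·(3) = 0.4
E[bid 10] = 0.2·(0) + 0.6·(9) + 0.2·(11) = 7.6
E[bid 15] = 0.2·(9) + 0.6·(3) + 0.2·(-1) = 3.4
Best response: bid 10 (7.6 is the largest).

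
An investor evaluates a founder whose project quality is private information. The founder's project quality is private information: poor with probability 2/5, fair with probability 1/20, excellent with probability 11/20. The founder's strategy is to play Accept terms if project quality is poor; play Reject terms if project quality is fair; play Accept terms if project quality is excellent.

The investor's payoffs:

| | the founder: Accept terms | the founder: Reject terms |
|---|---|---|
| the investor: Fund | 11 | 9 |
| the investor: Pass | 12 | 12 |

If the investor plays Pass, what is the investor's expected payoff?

12

E[Pass] = 2/5·12 + 1/20·12 + 11/20·12 = 24/5 + 3/5 + 33/5 = 12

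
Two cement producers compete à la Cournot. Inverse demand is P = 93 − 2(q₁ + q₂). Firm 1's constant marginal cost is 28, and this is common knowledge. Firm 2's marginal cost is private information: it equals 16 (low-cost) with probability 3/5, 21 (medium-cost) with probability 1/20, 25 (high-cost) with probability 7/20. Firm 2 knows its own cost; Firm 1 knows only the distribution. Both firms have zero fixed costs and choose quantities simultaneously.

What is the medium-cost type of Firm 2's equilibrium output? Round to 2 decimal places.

13.30

Firm 2 with cost c maximizes (93 − 2(q₁+q₂) − c)·q₂, giving q₂(c) = (93 − c − 2q₁)/4.
E[c₂] = 3/5·16 + 1/20·21 + 7/20·25 = 19.4
Firm 1's FOC against E[q₂] yields q₁ = (93 − 2·28 + E[c₂])/6 = (93 − 56 + 19.4)/6 = 9.4.
q₂(medium-cost) = (93 − 21 − 2·9.4)/4 = 13.3.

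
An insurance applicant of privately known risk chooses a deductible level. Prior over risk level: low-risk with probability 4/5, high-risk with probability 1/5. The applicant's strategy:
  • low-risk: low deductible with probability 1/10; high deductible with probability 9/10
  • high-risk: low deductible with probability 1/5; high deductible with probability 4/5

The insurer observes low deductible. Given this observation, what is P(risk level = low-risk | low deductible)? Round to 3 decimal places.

0.667

Apply Bayes' rule using the sender's strategy as the likelihood.
P(low deductible) = (4/5)·(1/10) + (1/5)·(1/5) = 3/25
P(low-risk | low deductible) = ((4/5)·(1/10)) / (3/25) = (2/25) / (3/25) = 2/3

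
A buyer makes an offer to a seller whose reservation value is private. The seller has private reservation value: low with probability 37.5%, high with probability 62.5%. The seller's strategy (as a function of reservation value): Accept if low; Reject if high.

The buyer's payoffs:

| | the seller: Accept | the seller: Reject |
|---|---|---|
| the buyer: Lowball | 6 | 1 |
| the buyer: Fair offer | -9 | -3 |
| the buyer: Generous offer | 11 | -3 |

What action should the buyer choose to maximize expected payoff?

E[Lowball] = 0.375·(6) + 0.625·(1) = 2.875
E[Fair offer] = 0.375·(-9) + 0.625·(-3) = -5.25
E[Generous offer] = 0.375·(11) + 0.625·(-3) = 2.25
Best response: Lowball (2.875 is the largest).

Lowball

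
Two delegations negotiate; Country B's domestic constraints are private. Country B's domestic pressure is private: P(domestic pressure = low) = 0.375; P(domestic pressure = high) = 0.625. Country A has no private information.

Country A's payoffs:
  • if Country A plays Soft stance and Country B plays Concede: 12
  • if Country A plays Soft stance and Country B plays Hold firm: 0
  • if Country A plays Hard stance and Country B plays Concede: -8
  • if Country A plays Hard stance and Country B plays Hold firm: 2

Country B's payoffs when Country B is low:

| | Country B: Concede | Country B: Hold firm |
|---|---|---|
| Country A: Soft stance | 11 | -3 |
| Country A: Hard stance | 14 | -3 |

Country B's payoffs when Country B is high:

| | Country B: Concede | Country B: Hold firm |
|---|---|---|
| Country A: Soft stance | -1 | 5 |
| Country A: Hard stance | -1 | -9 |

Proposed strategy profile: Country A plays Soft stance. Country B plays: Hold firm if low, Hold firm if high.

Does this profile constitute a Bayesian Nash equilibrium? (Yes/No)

Country A plays Soft stance: E[Soft stance] = 0.375·(0) + 0.625·(0) = 0; E[Hard stance] = 2. Not best-responding. ✗
Country B (domestic pressure low), facing Soft stance: Concede gives 11, Hold firm gives -3. Proposed Hold firm is not best — profitable deviation exists. ✗
Country B (domestic pressure high), facing Soft stance: Concede gives -1, Hold firm gives 5. Proposed Hold firm is best. ✓

No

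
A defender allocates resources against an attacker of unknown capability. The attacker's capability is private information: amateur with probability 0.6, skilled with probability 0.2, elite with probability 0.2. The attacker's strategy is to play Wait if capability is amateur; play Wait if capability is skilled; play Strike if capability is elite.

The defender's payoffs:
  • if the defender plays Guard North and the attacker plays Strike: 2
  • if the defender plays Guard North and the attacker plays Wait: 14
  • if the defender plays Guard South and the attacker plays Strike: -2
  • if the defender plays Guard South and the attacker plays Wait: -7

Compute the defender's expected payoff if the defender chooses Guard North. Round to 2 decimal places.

E[Guard North] = 0.6·14 + 0.2·14 + 0.2·2 = 8.4 + 2.8 + 0.4 = 11.6

11.60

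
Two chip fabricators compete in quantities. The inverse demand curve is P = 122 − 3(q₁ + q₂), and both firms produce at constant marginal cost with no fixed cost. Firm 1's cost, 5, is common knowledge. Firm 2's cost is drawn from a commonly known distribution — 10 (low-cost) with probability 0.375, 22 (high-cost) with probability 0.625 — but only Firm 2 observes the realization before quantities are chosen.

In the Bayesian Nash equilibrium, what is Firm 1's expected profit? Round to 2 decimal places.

621.12

Type-c best response for Firm 2: q₂(c) = (122 − c)/6 − q₁/2.
Firm 1 maximizes expected profit; its first-order condition is 122 − 6q₁ − 3E[q₂] − 5 = 0.
Substituting E[q₂] and solving: E[c₂] = 17.5, so q₁ = (122 − 2·5 + 17.5)/9 = 14.3889.
E[P] = 122 − 3·(q₁ + E[q₂]) = 48.1667; Firm 1's expected profit = (E[P] − 5)·q₁ = (48.1667 − 5)·14.3889 = 621.12.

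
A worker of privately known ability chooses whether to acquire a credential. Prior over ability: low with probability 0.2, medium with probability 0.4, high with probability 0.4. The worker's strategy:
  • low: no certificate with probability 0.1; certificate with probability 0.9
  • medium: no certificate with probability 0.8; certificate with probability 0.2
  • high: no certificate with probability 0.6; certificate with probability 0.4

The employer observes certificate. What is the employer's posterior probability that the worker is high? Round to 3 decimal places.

0.381

P(certificate) = 0.2·0.9 + 0.4·0.2 + 0.4·0.4 = 0.42
P(high | certificate) = (0.4·0.4) / 0.42 = 0.16 / 0.42 = 0.380952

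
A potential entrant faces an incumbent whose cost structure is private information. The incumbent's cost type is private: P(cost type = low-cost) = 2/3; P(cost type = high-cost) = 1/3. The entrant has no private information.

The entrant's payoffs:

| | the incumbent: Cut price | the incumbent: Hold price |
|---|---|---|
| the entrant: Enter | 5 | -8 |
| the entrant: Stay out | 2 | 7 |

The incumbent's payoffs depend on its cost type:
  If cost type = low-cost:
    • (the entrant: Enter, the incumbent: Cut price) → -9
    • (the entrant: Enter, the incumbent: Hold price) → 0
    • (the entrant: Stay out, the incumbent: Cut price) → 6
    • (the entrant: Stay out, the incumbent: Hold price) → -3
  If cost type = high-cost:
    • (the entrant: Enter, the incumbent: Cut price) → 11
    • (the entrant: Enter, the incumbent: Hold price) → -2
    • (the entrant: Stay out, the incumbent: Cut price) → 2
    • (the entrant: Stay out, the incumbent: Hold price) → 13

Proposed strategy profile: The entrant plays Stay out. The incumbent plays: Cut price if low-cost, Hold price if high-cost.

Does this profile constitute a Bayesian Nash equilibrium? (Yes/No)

The entrant plays Stay out: E[Stay out] = 2/3·(2) + 1/3·(7) = 11/3; E[Enter] = 2/3. Best-responding. ✓
The incumbent (cost type low-cost), facing Stay out: Cut price gives 6, Hold price gives -3. Proposed Cut price is best. ✓
The incumbent (cost type high-cost), facing Stay out: Cut price gives 2, Hold price gives 13. Proposed Hold price is best. ✓

Yes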